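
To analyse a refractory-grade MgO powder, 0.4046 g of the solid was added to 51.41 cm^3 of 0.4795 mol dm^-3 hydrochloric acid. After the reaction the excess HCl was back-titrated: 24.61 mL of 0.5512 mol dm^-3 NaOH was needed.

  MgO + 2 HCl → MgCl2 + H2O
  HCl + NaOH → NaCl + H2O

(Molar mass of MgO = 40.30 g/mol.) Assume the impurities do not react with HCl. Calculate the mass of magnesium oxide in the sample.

0.2234 g

n(HCl) added = 0.05141 × 0.4795 = 0.02465 mol
n(NaOH) used in back-titration = 0.02461 × 0.5512 = 0.01357 mol
n(HCl) left over = 0.01357 mol (1:1 ratio)
n(HCl) consumed by analyte = 0.02465 − 0.01357 = 0.01109 mol
From the 1:2 ratio, n(MgO) = 1/2 × 0.01109 = 5.543 × 10^-3 mol
mass of MgO = 5.543 × 10^-3 × 40.30 = 0.2234 g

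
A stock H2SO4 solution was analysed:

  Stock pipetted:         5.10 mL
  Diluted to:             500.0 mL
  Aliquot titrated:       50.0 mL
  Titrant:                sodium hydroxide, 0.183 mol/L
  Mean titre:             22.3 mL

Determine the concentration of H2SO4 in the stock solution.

H2SO4 + 2 NaOH → Na2SO4 + 2 H2O
n(NaOH) = 0.0223 × 0.183 = 4.08 × 10^-3 mol
From the 1:2 ratio, n(H2SO4) in the aliquot = 1/2 × 4.08 × 10^-3 = 2.04 × 10^-3 mol
[H2SO4]_dilute = 2.04 × 10^-3 / 0.0500 = 0.0408 mol/L
Dilution factor = 500.0 / 5.10 = 98.04
[H2SO4]_stock = 0.0408 × 98.04 = 4.00 mol/L

4.00 mol/L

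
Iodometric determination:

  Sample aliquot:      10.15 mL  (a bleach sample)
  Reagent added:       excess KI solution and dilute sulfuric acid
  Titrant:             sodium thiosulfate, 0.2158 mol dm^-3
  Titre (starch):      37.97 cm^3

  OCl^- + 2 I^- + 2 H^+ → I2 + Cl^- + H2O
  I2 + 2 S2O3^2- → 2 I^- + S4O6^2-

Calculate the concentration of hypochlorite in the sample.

0.4036 mol/L

n(S2O3^2-) = 0.03797 × 0.2158 = 8.194 × 10^-3 mol
n(I2) = n(S2O3^2-)/2 = 4.097 × 10^-3 mol
n(OCl^-) in the aliquot = 4.097 × 10^-3 mol (1:1 ratio)
[OCl^-] = 4.097 × 10^-3 / 0.01015 = 0.4036 mol/L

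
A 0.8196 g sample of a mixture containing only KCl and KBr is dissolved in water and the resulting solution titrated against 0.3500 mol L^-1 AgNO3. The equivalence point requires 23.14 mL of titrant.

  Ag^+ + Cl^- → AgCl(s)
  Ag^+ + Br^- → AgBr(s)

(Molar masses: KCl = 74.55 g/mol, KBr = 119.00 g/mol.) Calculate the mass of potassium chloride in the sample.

0.2418 g

n(AgNO3) = 0.02314 × 0.3500 = 8.099 × 10^-3 mol
Let x = n(KCl), y = n(KBr).
Titrant: 1x + 1y = 8.099 × 10^-3;  mass: 74.55x + 119.00y = 0.8196
Solving, x = 3.244 × 10^-3 mol, y = 4.855 × 10^-3 mol
mass of KCl = 3.244 × 10^-3 × 74.55 = 0.2418 g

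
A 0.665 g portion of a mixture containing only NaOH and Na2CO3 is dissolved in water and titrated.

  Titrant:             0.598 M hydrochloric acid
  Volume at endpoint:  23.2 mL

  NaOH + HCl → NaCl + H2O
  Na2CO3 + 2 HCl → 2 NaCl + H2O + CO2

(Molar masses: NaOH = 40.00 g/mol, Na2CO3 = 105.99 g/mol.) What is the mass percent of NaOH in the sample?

n(HCl) = 0.0232 × 0.598 = 0.0139 mol
Let x = n(NaOH), y = n(Na2CO3).
Titrant: 1x + 2y = 0.0139;  mass: 40.00x + 105.99y = 0.665
Solving, x = 5.40 × 10^-3 mol, y = 4.23 × 10^-3 mol
mass of NaOH = 5.40 × 10^-3 × 40.00 = 0.216 g
% NaOH = 0.216 / 0.665 × 100 = 32.5 %

32.5 %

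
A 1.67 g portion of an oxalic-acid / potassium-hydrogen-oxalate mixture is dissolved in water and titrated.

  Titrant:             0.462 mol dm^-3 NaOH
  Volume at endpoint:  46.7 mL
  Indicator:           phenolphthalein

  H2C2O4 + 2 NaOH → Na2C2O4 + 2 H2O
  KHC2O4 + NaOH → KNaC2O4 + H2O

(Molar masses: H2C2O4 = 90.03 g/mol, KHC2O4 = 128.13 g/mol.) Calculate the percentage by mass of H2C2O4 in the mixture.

35.5 %

n(NaOH) = 0.0467 × 0.462 = 0.0216 mol
Let x = n(H2C2O4), y = n(KHC2O4).
Titrant: 2x + 1y = 0.0216;  mass: 90.03x + 128.13y = 1.67
Solving, x = 6.58 × 10^-3 mol, y = 8.41 × 10^-3 mol
mass of H2C2O4 = 6.58 × 10^-3 × 90.03 = 0.593 g
% H2C2O4 = 0.593 / 1.67 × 100 = 35.5 %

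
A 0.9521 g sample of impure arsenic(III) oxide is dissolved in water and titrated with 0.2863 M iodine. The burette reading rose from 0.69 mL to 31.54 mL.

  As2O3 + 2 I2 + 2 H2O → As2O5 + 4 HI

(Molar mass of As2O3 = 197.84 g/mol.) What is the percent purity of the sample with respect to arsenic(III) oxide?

n(I2) = 0.03085 L × 0.2863 mol/L = 8.832 × 10^-3 mol
From the 1:2 ratio, n(As2O3) = 1/2 × 8.832 × 10^-3 = 4.416 × 10^-3 mol
mass of As2O3 = 4.416 × 10^-3 × 197.84 g/mol = 0.8737 g
% As2O3 = 0.8737 / 0.9521 × 100 = 91.77 %

91.77 %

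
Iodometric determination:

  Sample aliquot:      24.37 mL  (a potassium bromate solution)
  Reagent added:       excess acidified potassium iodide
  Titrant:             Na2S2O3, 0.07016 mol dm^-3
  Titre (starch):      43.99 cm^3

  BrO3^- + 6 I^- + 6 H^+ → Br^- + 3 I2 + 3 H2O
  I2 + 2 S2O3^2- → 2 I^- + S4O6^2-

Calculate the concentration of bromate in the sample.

n(S2O3^2-) = 0.04399 × 0.07016 = 3.086 × 10^-3 mol
n(I2) = n(S2O3^2-)/2 = 1.543 × 10^-3 mol
From the 1:3 ratio, n(BrO3^-) in the aliquot = 1/3 × 1.543 × 10^-3 = 5.144 × 10^-4 mol
[BrO3^-] = 5.144 × 10^-4 / 0.02437 = 0.02111 mol/L

0.02111 mol/L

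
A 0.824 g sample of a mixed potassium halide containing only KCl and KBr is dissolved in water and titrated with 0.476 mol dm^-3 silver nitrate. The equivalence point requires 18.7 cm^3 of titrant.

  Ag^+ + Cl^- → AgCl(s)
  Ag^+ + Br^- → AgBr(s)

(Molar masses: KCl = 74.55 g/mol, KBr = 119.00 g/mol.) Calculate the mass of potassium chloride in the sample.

n(AgNO3) = 0.0187 × 0.476 = 8.90 × 10^-3 mol
Let x = n(KCl), y = n(KBr).
Titrant: 1x + 1y = 8.90 × 10^-3;  mass: 74.55x + 119.00y = 0.824
Solving, x = 5.29 × 10^-3 mol, y = 3.61 × 10^-3 mol
mass of KCl = 5.29 × 10^-3 × 74.55 = 0.395 g

0.395 g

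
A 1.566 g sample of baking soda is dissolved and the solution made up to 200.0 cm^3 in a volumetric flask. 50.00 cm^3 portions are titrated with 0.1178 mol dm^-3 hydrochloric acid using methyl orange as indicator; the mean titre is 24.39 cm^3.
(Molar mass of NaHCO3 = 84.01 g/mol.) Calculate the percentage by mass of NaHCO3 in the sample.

61.65 %

NaHCO3 + HCl → NaCl + H2O + CO2
n(HCl) per titration = 0.02439 × 0.1178 = 2.873 × 10^-3 mol
n(NaHCO3) in each aliquot = 2.873 × 10^-3 mol (1:1 ratio)
n(NaHCO3) in the whole flask = 2.873 × 10^-3 × 200.0/50.00 = 0.01149 mol
mass of NaHCO3 = 0.01149 × 84.01 = 0.9655 g
% NaHCO3 = 0.9655 / 1.566 × 100 = 61.65 %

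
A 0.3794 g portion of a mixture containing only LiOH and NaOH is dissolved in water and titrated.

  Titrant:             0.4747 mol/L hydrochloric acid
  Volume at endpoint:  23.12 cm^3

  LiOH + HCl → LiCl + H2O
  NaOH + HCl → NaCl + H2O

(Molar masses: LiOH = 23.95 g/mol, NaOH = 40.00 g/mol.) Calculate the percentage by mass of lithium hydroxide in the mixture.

23.44 %

n(HCl) = 0.02312 × 0.4747 = 0.01098 mol
Let x = n(LiOH), y = n(NaOH).
Titrant: 1x + 1y = 0.01098;  mass: 23.95x + 40.00y = 0.3794
Solving, x = 3.714 × 10^-3 mol, y = 7.262 × 10^-3 mol
mass of LiOH = 3.714 × 10^-3 × 23.95 = 0.08894 g
% LiOH = 0.08894 / 0.3794 × 100 = 23.44 %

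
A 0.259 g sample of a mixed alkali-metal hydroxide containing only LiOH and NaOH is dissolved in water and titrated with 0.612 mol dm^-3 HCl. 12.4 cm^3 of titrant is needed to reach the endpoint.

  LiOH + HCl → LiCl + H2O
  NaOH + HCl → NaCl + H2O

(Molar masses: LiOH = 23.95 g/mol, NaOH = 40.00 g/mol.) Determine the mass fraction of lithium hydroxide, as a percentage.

25.7 %

n(HCl) = 0.0124 × 0.612 = 7.59 × 10^-3 mol
Let x = n(LiOH), y = n(NaOH).
Titrant: 1x + 1y = 7.59 × 10^-3;  mass: 23.95x + 40.00y = 0.259
Solving, x = 2.78 × 10^-3 mol, y = 4.81 × 10^-3 mol
mass of LiOH = 2.78 × 10^-3 × 23.95 = 0.0665 g
% LiOH = 0.0665 / 0.259 × 100 = 25.7 %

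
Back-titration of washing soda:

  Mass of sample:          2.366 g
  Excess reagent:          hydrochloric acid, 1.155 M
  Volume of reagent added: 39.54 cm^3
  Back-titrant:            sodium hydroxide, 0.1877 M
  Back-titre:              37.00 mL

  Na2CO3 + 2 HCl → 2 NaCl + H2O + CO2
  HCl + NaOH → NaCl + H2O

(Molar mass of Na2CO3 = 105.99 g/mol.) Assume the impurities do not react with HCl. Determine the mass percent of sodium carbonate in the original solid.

n(HCl) added = 0.03954 × 1.155 = 0.04567 mol
n(NaOH) used in back-titration = 0.03700 × 0.1877 = 6.945 × 10^-3 mol
n(HCl) left over = 6.945 × 10^-3 mol (1:1 ratio)
n(HCl) consumed by analyte = 0.04567 − 6.945 × 10^-3 = 0.03872 mol
From the 1:2 ratio, n(Na2CO3) = 1/2 × 0.03872 = 0.01936 mol
mass of Na2CO3 = 0.01936 × 105.99 = 2.052 g
% Na2CO3 = 2.052 / 2.366 × 100 = 86.74 %

86.74 %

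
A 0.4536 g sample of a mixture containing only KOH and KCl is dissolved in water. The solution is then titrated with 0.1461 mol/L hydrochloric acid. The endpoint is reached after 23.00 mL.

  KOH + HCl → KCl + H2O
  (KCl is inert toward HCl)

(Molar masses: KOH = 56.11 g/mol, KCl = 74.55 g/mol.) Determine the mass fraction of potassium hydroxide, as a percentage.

41.57 %

n(HCl) = 0.02300 × 0.1461 = 3.360 × 10^-3 mol
Let x = n(KOH), y = n(KCl).
Titrant: 1x = 3.360 × 10^-3;  mass: 56.11x + 74.55y = 0.4536
Solving, x = 3.360 × 10^-3 mol, y = 3.555 × 10^-3 mol
mass of KOH = 3.360 × 10^-3 × 56.11 = 0.1885 g
% KOH = 0.1885 / 0.4536 × 100 = 41.57 %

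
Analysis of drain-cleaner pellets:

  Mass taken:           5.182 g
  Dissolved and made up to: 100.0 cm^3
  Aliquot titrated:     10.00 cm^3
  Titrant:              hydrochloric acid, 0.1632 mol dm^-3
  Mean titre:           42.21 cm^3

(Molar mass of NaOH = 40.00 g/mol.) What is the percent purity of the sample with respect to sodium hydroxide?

NaOH + HCl → NaCl + H2O
n(HCl) per titration = 0.04221 × 0.1632 = 6.889 × 10^-3 mol
n(NaOH) in each aliquot = 6.889 × 10^-3 mol (1:1 ratio)
n(NaOH) in the whole flask = 6.889 × 10^-3 × 100.0/10.00 = 0.06889 mol
mass of NaOH = 0.06889 × 40.00 = 2.755 g
% NaOH = 2.755 / 5.182 × 100 = 53.17 %

53.17 %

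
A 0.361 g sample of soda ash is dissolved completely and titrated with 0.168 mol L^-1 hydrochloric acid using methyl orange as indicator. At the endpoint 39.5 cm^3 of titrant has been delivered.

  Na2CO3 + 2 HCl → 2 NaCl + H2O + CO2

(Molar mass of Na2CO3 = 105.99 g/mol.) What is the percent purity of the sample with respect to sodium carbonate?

97.4 %

n(HCl) = 0.0395 L × 0.168 mol/L = 6.64 × 10^-3 mol
From the 1:2 ratio, n(Na2CO3) = 1/2 × 6.64 × 10^-3 = 3.32 × 10^-3 mol
mass of Na2CO3 = 3.32 × 10^-3 × 105.99 g/mol = 0.352 g
% Na2CO3 = 0.352 / 0.361 × 100 = 97.4 %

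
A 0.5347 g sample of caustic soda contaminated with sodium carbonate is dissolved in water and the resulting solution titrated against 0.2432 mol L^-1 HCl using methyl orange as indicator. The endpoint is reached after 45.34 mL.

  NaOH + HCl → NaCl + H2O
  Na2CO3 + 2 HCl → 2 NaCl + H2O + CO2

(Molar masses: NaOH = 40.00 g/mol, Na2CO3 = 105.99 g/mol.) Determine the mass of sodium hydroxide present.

n(HCl) = 0.04534 × 0.2432 = 0.01103 mol
Let x = n(NaOH), y = n(Na2CO3).
Titrant: 1x + 2y = 0.01103;  mass: 40.00x + 105.99y = 0.5347
Solving, x = 3.821 × 10^-3 mol, y = 3.603 × 10^-3 mol
mass of NaOH = 3.821 × 10^-3 × 40.00 = 0.1529 g

0.1529 g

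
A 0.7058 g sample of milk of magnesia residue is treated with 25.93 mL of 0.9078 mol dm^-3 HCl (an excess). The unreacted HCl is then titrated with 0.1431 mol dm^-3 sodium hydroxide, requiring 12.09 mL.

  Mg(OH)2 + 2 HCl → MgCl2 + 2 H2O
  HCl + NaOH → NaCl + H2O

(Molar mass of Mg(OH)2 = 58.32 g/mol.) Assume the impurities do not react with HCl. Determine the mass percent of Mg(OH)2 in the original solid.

90.10 %

n(HCl) added = 0.02593 × 0.9078 = 0.02354 mol
n(NaOH) used in back-titration = 0.01209 × 0.1431 = 1.730 × 10^-3 mol
n(HCl) left over = 1.730 × 10^-3 mol (1:1 ratio)
n(HCl) consumed by analyte = 0.02354 − 1.730 × 10^-3 = 0.02181 mol
From the 1:2 ratio, n(Mg(OH)2) = 1/2 × 0.02181 = 0.01090 mol
mass of Mg(OH)2 = 0.01090 × 58.32 = 0.6360 g
% Mg(OH)2 = 0.6360 / 0.7058 × 100 = 90.10 %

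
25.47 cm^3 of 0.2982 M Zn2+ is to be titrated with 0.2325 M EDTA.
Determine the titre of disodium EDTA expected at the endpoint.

Zn^2+ + EDTA^4- → [Zn(EDTA)]^2-
n(Zn2+) = 0.02547 L × 0.2982 mol/L = 7.595 × 10^-3 mol
n(EDTA) = 7.595 × 10^-3 mol (1:1 stoichiometry)
V(EDTA) = 7.595 × 10^-3 mol / 0.2325 mol/L = 0.03267 L = 32.67 mL

32.67 mL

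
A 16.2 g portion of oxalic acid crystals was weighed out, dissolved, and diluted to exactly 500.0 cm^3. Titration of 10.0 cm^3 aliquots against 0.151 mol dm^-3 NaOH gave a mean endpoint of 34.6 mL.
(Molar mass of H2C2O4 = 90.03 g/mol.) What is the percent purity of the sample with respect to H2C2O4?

72.6 %

H2C2O4 + 2 NaOH → Na2C2O4 + 2 H2O
n(NaOH) per titration = 0.0346 × 0.151 = 5.22 × 10^-3 mol
From the 1:2 ratio, n(H2C2O4) in each aliquot = 1/2 × 5.22 × 10^-3 = 2.61 × 10^-3 mol
n(H2C2O4) in the whole flask = 2.61 × 10^-3 × 500.0/10.0 = 0.131 mol
mass of H2C2O4 = 0.131 × 90.03 = 11.8 g
% H2C2O4 = 11.8 / 16.2 × 100 = 72.6 %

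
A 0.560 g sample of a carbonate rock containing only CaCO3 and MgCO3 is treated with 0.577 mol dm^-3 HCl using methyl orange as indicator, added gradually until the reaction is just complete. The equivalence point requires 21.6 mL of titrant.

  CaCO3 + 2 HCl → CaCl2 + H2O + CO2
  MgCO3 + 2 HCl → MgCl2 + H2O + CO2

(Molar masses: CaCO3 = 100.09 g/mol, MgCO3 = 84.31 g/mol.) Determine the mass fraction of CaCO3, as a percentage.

39.2 %

n(HCl) = 0.0216 × 0.577 = 0.0125 mol
Let x = n(CaCO3), y = n(MgCO3).
Titrant: 2x + 2y = 0.0125;  mass: 100.09x + 84.31y = 0.560
Solving, x = 2.19 × 10^-3 mol, y = 4.04 × 10^-3 mol
mass of CaCO3 = 2.19 × 10^-3 × 100.09 = 0.220 g
% CaCO3 = 0.220 / 0.560 × 100 = 39.2 %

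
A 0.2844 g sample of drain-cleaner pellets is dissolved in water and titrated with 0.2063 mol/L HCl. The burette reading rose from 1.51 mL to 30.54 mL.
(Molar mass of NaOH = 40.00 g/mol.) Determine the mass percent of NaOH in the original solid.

84.23 %

NaOH + HCl → NaCl + H2O
n(HCl) = 0.02903 L × 0.2063 mol/L = 5.989 × 10^-3 mol
n(NaOH) = 5.989 × 10^-3 mol (1:1 ratio)
mass of NaOH = 5.989 × 10^-3 × 40.00 g/mol = 0.2396 g
% NaOH = 0.2396 / 0.2844 × 100 = 84.23 %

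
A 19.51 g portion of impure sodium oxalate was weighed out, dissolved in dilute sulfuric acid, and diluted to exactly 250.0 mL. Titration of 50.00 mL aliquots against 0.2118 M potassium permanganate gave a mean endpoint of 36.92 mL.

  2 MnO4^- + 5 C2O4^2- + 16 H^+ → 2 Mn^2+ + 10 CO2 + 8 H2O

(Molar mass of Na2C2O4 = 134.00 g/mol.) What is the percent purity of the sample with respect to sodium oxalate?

n(KMnO4) per titration = 0.03692 × 0.2118 = 7.820 × 10^-3 mol
From the 5:2 ratio, n(Na2C2O4) in each aliquot = 5/2 × 7.820 × 10^-3 = 0.01955 mol
n(Na2C2O4) in the whole flask = 0.01955 × 250.0/50.00 = 0.09775 mol
mass of Na2C2O4 = 0.09775 × 134.00 = 13.10 g
% Na2C2O4 = 13.10 / 19.51 × 100 = 67.13 %

67.13 %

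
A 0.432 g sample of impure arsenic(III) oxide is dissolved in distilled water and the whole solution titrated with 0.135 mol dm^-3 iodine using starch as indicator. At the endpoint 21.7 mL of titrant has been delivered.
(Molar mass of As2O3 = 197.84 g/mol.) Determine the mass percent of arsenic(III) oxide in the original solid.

67.1 %

As2O3 + 2 I2 + 2 H2O → As2O5 + 4 HI
n(I2) = 0.0217 L × 0.135 mol/L = 2.93 × 10^-3 mol
From the 1:2 ratio, n(As2O3) = 1/2 × 2.93 × 10^-3 = 1.46 × 10^-3 mol
mass of As2O3 = 1.46 × 10^-3 × 197.84 g/mol = 0.290 g
% As2O3 = 0.290 / 0.432 × 100 = 67.1 %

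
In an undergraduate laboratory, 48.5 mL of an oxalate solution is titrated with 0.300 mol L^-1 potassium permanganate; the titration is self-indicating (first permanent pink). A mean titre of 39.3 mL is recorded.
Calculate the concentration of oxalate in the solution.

2 MnO4^- + 5 C2O4^2- + 16 H^+ → 2 Mn^2+ + 10 CO2 + 8 H2O
n(KMnO4) = 0.0393 L × 0.300 mol/L = 0.0118 mol
From the 5:2 mole ratio, n(C2O4^2-) = 5/2 × 0.0118 = 0.0295 mol
[C2O4^2-] = 0.0295 mol / 0.0485 L = 0.608 mol/L

0.608 mol/L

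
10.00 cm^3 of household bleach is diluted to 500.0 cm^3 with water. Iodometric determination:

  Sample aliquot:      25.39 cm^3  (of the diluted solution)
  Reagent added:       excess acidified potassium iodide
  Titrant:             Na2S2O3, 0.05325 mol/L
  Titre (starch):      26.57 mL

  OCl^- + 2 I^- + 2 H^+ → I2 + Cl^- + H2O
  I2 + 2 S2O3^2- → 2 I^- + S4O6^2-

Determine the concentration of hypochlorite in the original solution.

n(S2O3^2-) = 0.02657 × 0.05325 = 1.415 × 10^-3 mol
n(I2) = n(S2O3^2-)/2 = 7.074 × 10^-4 mol
n(OCl^-) in the aliquot = 7.074 × 10^-4 mol (1:1 ratio)
[OCl^-]_dilute = 7.074 × 10^-4 / 0.02539 = 0.02786 mol/L
[OCl^-]_original = 0.02786 × 500.0/10.00 = 1.393 mol/L

1.393 mol/L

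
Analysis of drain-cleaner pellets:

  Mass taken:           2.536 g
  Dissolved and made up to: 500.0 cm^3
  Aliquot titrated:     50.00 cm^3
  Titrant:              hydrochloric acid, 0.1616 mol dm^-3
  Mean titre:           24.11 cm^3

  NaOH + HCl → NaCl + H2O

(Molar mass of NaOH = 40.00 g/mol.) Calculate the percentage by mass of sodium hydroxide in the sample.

61.45 %

n(HCl) per titration = 0.02411 × 0.1616 = 3.896 × 10^-3 mol
n(NaOH) in each aliquot = 3.896 × 10^-3 mol (1:1 ratio)
n(NaOH) in the whole flask = 3.896 × 10^-3 × 500.0/50.00 = 0.03896 mol
mass of NaOH = 0.03896 × 40.00 = 1.558 g
% NaOH = 1.558 / 2.536 × 100 = 61.45 %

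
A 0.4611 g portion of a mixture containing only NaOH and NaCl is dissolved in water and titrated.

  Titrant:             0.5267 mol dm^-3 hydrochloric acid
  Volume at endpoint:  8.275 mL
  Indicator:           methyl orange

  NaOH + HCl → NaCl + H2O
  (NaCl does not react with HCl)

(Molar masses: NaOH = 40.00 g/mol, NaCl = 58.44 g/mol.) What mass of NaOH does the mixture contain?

n(HCl) = 0.008275 × 0.5267 = 4.358 × 10^-3 mol
Let x = n(NaOH), y = n(NaCl).
Titrant: 1x = 4.358 × 10^-3;  mass: 40.00x + 58.44y = 0.4611
Solving, x = 4.358 × 10^-3 mol, y = 4.907 × 10^-3 mol
mass of NaOH = 4.358 × 10^-3 × 40.00 = 0.1743 g

0.1743 g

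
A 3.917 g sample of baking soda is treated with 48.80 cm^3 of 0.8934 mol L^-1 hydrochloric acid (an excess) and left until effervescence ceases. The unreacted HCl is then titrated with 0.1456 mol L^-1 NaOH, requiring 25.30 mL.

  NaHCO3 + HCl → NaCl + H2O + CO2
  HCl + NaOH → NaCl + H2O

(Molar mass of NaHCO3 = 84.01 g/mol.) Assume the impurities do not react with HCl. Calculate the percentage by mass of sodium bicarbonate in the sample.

85.61 %

n(HCl) added = 0.04880 × 0.8934 = 0.04360 mol
n(NaOH) used in back-titration = 0.02530 × 0.1456 = 3.684 × 10^-3 mol
n(HCl) left over = 3.684 × 10^-3 mol (1:1 ratio)
n(HCl) consumed by analyte = 0.04360 − 3.684 × 10^-3 = 0.03991 mol
n(NaHCO3) = 0.03991 mol (1:1 ratio)
mass of NaHCO3 = 0.03991 × 84.01 = 3.353 g
% NaHCO3 = 3.353 / 3.917 × 100 = 85.61 %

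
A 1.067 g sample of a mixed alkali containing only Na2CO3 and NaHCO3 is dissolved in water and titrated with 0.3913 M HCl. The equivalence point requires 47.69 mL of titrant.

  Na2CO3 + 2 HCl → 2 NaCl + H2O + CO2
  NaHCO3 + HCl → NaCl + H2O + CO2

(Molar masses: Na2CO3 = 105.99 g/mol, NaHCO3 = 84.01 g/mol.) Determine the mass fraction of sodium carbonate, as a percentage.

n(HCl) = 0.04769 × 0.3913 = 0.01866 mol
Let x = n(Na2CO3), y = n(NaHCO3).
Titrant: 2x + 1y = 0.01866;  mass: 105.99x + 84.01y = 1.067
Solving, x = 8.072 × 10^-3 mol, y = 2.517 × 10^-3 mol
mass of Na2CO3 = 8.072 × 10^-3 × 105.99 = 0.8556 g
% Na2CO3 = 0.8556 / 1.067 × 100 = 80.18 %

80.18 %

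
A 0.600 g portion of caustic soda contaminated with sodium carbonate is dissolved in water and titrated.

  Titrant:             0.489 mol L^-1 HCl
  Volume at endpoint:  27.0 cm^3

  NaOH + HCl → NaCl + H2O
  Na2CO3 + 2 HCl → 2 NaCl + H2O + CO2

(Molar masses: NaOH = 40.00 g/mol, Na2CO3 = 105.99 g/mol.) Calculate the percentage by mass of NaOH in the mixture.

n(HCl) = 0.0270 × 0.489 = 0.0132 mol
Let x = n(NaOH), y = n(Na2CO3).
Titrant: 1x + 2y = 0.0132;  mass: 40.00x + 105.99y = 0.600
Solving, x = 7.67 × 10^-3 mol, y = 2.77 × 10^-3 mol
mass of NaOH = 7.67 × 10^-3 × 40.00 = 0.307 g
% NaOH = 0.307 / 0.600 × 100 = 51.1 %

51.1 %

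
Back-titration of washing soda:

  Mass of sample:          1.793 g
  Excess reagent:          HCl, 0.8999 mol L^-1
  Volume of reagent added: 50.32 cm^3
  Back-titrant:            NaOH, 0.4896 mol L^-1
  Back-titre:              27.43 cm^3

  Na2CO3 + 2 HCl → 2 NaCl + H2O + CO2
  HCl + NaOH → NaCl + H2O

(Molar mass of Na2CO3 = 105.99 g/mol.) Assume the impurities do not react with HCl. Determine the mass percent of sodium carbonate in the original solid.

n(HCl) added = 0.05032 × 0.8999 = 0.04528 mol
n(NaOH) used in back-titration = 0.02743 × 0.4896 = 0.01343 mol
n(HCl) left over = 0.01343 mol (1:1 ratio)
n(HCl) consumed by analyte = 0.04528 − 0.01343 = 0.03185 mol
From the 1:2 ratio, n(Na2CO3) = 1/2 × 0.03185 = 0.01593 mol
mass of Na2CO3 = 0.01593 × 105.99 = 1.688 g
% Na2CO3 = 1.688 / 1.793 × 100 = 94.15 %

94.15 %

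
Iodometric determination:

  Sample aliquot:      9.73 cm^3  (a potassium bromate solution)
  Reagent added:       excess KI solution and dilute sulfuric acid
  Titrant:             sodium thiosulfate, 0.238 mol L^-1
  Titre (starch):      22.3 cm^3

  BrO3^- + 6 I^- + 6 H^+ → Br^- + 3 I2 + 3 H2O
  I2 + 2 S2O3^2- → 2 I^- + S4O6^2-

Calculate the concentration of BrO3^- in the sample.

n(S2O3^2-) = 0.0223 × 0.238 = 5.31 × 10^-3 mol
n(I2) = n(S2O3^2-)/2 = 2.65 × 10^-3 mol
From the 1:3 ratio, n(BrO3^-) in the aliquot = 1/3 × 2.65 × 10^-3 = 8.85 × 10^-4 mol
[BrO3^-] = 8.85 × 10^-4 / 0.00973 = 0.0909 mol/L

0.0909 mol/L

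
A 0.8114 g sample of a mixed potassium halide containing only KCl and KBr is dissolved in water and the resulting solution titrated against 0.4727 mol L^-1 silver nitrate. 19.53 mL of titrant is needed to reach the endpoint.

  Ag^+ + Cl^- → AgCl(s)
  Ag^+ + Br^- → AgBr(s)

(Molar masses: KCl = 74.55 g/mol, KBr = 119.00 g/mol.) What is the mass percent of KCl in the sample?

59.36 %

n(AgNO3) = 0.01953 × 0.4727 = 9.232 × 10^-3 mol
Let x = n(KCl), y = n(KBr).
Titrant: 1x + 1y = 9.232 × 10^-3;  mass: 74.55x + 119.00y = 0.8114
Solving, x = 6.461 × 10^-3 mol, y = 2.771 × 10^-3 mol
mass of KCl = 6.461 × 10^-3 × 74.55 = 0.4817 g
% KCl = 0.4817 / 0.8114 × 100 = 59.36 %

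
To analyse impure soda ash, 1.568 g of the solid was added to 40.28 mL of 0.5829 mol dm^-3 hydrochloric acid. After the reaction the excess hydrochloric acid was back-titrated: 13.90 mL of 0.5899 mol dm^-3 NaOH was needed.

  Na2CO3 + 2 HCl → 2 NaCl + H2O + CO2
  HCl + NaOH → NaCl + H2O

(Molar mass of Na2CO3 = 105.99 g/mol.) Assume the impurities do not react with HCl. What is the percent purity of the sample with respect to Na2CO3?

n(HCl) added = 0.04028 × 0.5829 = 0.02348 mol
n(NaOH) used in back-titration = 0.01390 × 0.5899 = 8.200 × 10^-3 mol
n(HCl) left over = 8.200 × 10^-3 mol (1:1 ratio)
n(HCl) consumed by analyte = 0.02348 − 8.200 × 10^-3 = 0.01528 mol
From the 1:2 ratio, n(Na2CO3) = 1/2 × 0.01528 = 7.640 × 10^-3 mol
mass of Na2CO3 = 7.640 × 10^-3 × 105.99 = 0.8097 g
% Na2CO3 = 0.8097 / 1.568 × 100 = 51.64 %

51.64 %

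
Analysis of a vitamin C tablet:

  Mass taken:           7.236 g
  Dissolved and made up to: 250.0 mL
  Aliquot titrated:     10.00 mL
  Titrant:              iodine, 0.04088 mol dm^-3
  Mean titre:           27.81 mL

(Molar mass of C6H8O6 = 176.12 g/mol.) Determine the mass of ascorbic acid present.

C6H8O6 + I2 → C6H6O6 + 2 HI
n(I2) per titration = 0.02781 × 0.04088 = 1.137 × 10^-3 mol
n(C6H8O6) in each aliquot = 1.137 × 10^-3 mol (1:1 ratio)
n(C6H8O6) in the whole flask = 1.137 × 10^-3 × 250.0/10.00 = 0.02842 mol
mass of C6H8O6 = 0.02842 × 176.12 = 5.006 g

5.006 g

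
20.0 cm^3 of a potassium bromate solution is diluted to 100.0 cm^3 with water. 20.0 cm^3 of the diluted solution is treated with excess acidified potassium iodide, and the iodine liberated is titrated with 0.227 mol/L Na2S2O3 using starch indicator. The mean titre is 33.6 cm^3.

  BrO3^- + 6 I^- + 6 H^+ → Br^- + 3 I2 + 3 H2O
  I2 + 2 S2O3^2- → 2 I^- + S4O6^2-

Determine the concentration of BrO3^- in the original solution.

n(S2O3^2-) = 0.0336 × 0.227 = 7.63 × 10^-3 mol
n(I2) = n(S2O3^2-)/2 = 3.81 × 10^-3 mol
From the 1:3 ratio, n(BrO3^-) in the aliquot = 1/3 × 3.81 × 10^-3 = 1.27 × 10^-3 mol
[BrO3^-]_dilute = 1.27 × 10^-3 / 0.0200 = 0.0636 mol/L
[BrO3^-]_original = 0.0636 × 100.0/20.0 = 0.318 mol/L

0.318 mol/L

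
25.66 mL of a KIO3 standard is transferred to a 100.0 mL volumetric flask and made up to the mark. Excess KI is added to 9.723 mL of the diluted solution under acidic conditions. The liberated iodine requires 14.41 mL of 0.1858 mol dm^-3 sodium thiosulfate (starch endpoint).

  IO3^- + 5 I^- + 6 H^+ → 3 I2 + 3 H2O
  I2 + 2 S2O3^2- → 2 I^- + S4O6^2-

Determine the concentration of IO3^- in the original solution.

0.1789 mol/L

n(S2O3^2-) = 0.01441 × 0.1858 = 2.677 × 10^-3 mol
n(I2) = n(S2O3^2-)/2 = 1.339 × 10^-3 mol
From the 1:3 ratio, n(IO3^-) in the aliquot = 1/3 × 1.339 × 10^-3 = 4.462 × 10^-4 mol
[IO3^-]_dilute = 4.462 × 10^-4 / 0.009723 = 0.04589 mol/L
[IO3^-]_original = 0.04589 × 100.0/25.66 = 0.1789 mol/L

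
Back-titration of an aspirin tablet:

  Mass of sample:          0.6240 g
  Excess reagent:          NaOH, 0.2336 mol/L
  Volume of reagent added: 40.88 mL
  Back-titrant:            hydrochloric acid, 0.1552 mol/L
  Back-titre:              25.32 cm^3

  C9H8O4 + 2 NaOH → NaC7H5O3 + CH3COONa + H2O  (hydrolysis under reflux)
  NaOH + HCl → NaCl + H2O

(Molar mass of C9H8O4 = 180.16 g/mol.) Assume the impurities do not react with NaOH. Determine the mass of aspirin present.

n(NaOH) added = 0.04088 × 0.2336 = 9.550 × 10^-3 mol
n(HCl) used in back-titration = 0.02532 × 0.1552 = 3.930 × 10^-3 mol
n(NaOH) left over = 3.930 × 10^-3 mol (1:1 ratio)
n(NaOH) consumed by analyte = 9.550 × 10^-3 − 3.930 × 10^-3 = 5.620 × 10^-3 mol
From the 1:2 ratio, n(C9H8O4) = 1/2 × 5.620 × 10^-3 = 2.810 × 10^-3 mol
mass of C9H8O4 = 2.810 × 10^-3 × 180.16 = 0.5062 g

0.5062 g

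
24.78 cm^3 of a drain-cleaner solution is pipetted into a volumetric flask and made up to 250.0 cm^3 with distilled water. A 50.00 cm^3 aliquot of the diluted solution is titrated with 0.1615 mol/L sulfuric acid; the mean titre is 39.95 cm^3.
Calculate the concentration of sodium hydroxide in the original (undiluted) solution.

2.604 mol/L

2 NaOH + H2SO4 → Na2SO4 + 2 H2O
n(H2SO4) = 0.03995 × 0.1615 = 6.452 × 10^-3 mol
From the 2:1 ratio, n(NaOH) in the aliquot = 2/1 × 6.452 × 10^-3 = 0.01290 mol
[NaOH]_dilute = 0.01290 / 0.05000 = 0.2581 mol/L
Dilution factor = 250.0 / 24.78 = 10.09
[NaOH]_stock = 0.2581 × 10.09 = 2.604 mol/L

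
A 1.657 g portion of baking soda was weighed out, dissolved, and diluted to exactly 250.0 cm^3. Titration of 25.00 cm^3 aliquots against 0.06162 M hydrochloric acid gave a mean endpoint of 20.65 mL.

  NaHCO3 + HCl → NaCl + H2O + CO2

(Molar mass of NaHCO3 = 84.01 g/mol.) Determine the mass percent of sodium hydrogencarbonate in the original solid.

n(HCl) per titration = 0.02065 × 0.06162 = 1.272 × 10^-3 mol
n(NaHCO3) in each aliquot = 1.272 × 10^-3 mol (1:1 ratio)
n(NaHCO3) in the whole flask = 1.272 × 10^-3 × 250.0/25.00 = 0.01272 mol
mass of NaHCO3 = 0.01272 × 84.01 = 1.069 g
% NaHCO3 = 1.069 / 1.657 × 100 = 64.51 %

64.51 %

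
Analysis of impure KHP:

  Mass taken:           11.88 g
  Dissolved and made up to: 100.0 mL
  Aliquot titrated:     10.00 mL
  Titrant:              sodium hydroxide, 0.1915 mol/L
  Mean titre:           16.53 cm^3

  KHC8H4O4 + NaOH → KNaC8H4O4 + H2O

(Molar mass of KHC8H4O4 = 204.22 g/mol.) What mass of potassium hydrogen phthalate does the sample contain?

6.465 g

n(NaOH) per titration = 0.01653 × 0.1915 = 3.165 × 10^-3 mol
n(KHC8H4O4) in each aliquot = 3.165 × 10^-3 mol (1:1 ratio)
n(KHC8H4O4) in the whole flask = 3.165 × 10^-3 × 100.0/10.00 = 0.03165 mol
mass of KHC8H4O4 = 0.03165 × 204.22 = 6.465 g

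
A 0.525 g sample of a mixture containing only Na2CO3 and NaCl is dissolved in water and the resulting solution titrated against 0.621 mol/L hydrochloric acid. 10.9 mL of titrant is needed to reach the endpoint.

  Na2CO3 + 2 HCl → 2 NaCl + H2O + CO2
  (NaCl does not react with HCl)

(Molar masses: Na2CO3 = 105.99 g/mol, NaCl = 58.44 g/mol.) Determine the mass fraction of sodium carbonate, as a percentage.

n(HCl) = 0.0109 × 0.621 = 6.77 × 10^-3 mol
Let x = n(Na2CO3), y = n(NaCl).
Titrant: 2x = 6.77 × 10^-3;  mass: 105.99x + 58.44y = 0.525
Solving, x = 3.38 × 10^-3 mol, y = 2.85 × 10^-3 mol
mass of Na2CO3 = 3.38 × 10^-3 × 105.99 = 0.359 g
% Na2CO3 = 0.359 / 0.525 × 100 = 68.3 %

68.3 %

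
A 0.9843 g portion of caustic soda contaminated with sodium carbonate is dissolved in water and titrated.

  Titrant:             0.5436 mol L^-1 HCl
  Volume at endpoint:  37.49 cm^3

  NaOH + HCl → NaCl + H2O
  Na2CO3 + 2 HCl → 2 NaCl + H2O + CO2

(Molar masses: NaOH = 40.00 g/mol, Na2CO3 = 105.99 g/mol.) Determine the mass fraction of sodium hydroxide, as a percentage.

n(HCl) = 0.03749 × 0.5436 = 0.02038 mol
Let x = n(NaOH), y = n(Na2CO3).
Titrant: 1x + 2y = 0.02038;  mass: 40.00x + 105.99y = 0.9843
Solving, x = 7.366 × 10^-3 mol, y = 6.507 × 10^-3 mol
mass of NaOH = 7.366 × 10^-3 × 40.00 = 0.2946 g
% NaOH = 0.2946 / 0.9843 × 100 = 29.93 %

29.93 %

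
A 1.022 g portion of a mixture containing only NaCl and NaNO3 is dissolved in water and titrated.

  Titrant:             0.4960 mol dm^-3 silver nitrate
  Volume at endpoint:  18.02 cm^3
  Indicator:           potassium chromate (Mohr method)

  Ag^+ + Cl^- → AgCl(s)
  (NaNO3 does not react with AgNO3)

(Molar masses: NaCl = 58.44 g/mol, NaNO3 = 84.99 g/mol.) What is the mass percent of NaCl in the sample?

51.11 %

n(AgNO3) = 0.01802 × 0.4960 = 8.938 × 10^-3 mol
Let x = n(NaCl), y = n(NaNO3).
Titrant: 1x = 8.938 × 10^-3;  mass: 58.44x + 84.99y = 1.022
Solving, x = 8.938 × 10^-3 mol, y = 5.879 × 10^-3 mol
mass of NaCl = 8.938 × 10^-3 × 58.44 = 0.5223 g
% NaCl = 0.5223 / 1.022 × 100 = 51.11 %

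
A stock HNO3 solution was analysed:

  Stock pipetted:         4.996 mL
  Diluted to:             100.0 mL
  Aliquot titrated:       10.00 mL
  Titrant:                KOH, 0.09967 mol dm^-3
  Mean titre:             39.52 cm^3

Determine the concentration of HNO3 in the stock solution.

HNO3 + KOH → KNO3 + H2O
n(KOH) = 0.03952 × 0.09967 = 3.939 × 10^-3 mol
n(HNO3) in the aliquot = 3.939 × 10^-3 mol (1:1 ratio)
[HNO3]_dilute = 3.939 × 10^-3 / 0.01000 = 0.3939 mol/L
Dilution factor = 100.0 / 4.996 = 20.02
[HNO3]_stock = 0.3939 × 20.02 = 7.884 mol/L

7.884 mol/L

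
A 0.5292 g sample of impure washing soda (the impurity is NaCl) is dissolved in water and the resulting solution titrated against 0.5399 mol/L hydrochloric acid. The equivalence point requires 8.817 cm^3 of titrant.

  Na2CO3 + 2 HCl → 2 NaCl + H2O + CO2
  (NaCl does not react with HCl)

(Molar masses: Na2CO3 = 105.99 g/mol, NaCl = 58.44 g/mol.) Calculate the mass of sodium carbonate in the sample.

0.2523 g

n(HCl) = 0.008817 × 0.5399 = 4.760 × 10^-3 mol
Let x = n(Na2CO3), y = n(NaCl).
Titrant: 2x = 4.760 × 10^-3;  mass: 105.99x + 58.44y = 0.5292
Solving, x = 2.380 × 10^-3 mol, y = 4.739 × 10^-3 mol
mass of Na2CO3 = 2.380 × 10^-3 × 105.99 = 0.2523 g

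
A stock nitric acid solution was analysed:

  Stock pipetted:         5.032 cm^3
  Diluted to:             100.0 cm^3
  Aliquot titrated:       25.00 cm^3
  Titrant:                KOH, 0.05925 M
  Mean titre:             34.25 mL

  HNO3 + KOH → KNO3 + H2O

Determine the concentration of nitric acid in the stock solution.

1.613 M

n(KOH) = 0.03425 × 0.05925 = 2.029 × 10^-3 mol
n(HNO3) in the aliquot = 2.029 × 10^-3 mol (1:1 ratio)
[HNO3]_dilute = 2.029 × 10^-3 / 0.02500 = 0.08117 mol/L
Dilution factor = 100.0 / 5.032 = 19.87
[HNO3]_stock = 0.08117 × 19.87 = 1.613 mol/L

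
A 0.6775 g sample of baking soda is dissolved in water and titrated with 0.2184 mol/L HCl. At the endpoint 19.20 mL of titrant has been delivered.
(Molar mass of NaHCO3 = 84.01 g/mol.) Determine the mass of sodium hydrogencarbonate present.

NaHCO3 + HCl → NaCl + H2O + CO2
n(HCl) = 0.01920 L × 0.2184 mol/L = 4.193 × 10^-3 mol
n(NaHCO3) = 4.193 × 10^-3 mol (1:1 ratio)
mass of NaHCO3 = 4.193 × 10^-3 × 84.01 g/mol = 0.3523 g

0.3523 g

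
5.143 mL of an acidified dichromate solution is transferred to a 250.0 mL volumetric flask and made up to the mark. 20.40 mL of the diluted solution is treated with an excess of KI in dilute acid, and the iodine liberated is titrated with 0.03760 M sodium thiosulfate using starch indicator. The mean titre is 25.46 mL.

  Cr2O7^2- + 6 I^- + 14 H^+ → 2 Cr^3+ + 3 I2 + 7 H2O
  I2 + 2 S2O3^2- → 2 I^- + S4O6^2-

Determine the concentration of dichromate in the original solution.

n(S2O3^2-) = 0.02546 × 0.03760 = 9.573 × 10^-4 mol
n(I2) = n(S2O3^2-)/2 = 4.786 × 10^-4 mol
From the 1:3 ratio, n(Cr2O7^2-) in the aliquot = 1/3 × 4.786 × 10^-4 = 1.595 × 10^-4 mol
[Cr2O7^2-]_dilute = 1.595 × 10^-4 / 0.02040 = 0.007821 mol/L
[Cr2O7^2-]_original = 0.007821 × 250.0/5.143 = 0.3802 mol/L

0.3802 M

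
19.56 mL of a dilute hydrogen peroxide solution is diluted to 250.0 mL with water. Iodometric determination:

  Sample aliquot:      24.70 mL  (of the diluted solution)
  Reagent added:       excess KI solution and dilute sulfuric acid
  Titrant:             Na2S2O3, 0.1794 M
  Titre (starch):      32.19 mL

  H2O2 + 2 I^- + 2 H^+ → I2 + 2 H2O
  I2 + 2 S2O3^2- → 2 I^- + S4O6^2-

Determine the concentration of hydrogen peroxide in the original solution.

1.494 M

n(S2O3^2-) = 0.03219 × 0.1794 = 5.775 × 10^-3 mol
n(I2) = n(S2O3^2-)/2 = 2.887 × 10^-3 mol
n(H2O2) in the aliquot = 2.887 × 10^-3 mol (1:1 ratio)
[H2O2]_dilute = 2.887 × 10^-3 / 0.02470 = 0.1169 mol/L
[H2O2]_original = 0.1169 × 250.0/19.56 = 1.494 mol/L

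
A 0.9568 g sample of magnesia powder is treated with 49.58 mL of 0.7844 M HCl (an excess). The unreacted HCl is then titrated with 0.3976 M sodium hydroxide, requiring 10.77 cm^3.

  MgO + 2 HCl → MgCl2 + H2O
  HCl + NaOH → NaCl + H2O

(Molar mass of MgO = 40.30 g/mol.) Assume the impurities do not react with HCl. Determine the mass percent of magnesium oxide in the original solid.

n(HCl) added = 0.04958 × 0.7844 = 0.03889 mol
n(NaOH) used in back-titration = 0.01077 × 0.3976 = 4.282 × 10^-3 mol
n(HCl) left over = 4.282 × 10^-3 mol (1:1 ratio)
n(HCl) consumed by analyte = 0.03889 − 4.282 × 10^-3 = 0.03461 mol
From the 1:2 ratio, n(MgO) = 1/2 × 0.03461 = 0.01730 mol
mass of MgO = 0.01730 × 40.30 = 0.6974 g
% MgO = 0.6974 / 0.9568 × 100 = 72.88 %

72.88 %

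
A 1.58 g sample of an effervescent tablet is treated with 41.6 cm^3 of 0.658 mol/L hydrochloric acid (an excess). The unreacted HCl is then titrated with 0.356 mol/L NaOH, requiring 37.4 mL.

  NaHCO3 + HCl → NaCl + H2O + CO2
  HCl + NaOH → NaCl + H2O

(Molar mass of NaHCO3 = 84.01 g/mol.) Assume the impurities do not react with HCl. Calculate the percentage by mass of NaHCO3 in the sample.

74.7 %

n(HCl) added = 0.0416 × 0.658 = 0.0274 mol
n(NaOH) used in back-titration = 0.0374 × 0.356 = 0.0133 mol
n(HCl) left over = 0.0133 mol (1:1 ratio)
n(HCl) consumed by analyte = 0.0274 − 0.0133 = 0.0141 mol
n(NaHCO3) = 0.0141 mol (1:1 ratio)
mass of NaHCO3 = 0.0141 × 84.01 = 1.18 g
% NaHCO3 = 1.18 / 1.58 × 100 = 74.7 %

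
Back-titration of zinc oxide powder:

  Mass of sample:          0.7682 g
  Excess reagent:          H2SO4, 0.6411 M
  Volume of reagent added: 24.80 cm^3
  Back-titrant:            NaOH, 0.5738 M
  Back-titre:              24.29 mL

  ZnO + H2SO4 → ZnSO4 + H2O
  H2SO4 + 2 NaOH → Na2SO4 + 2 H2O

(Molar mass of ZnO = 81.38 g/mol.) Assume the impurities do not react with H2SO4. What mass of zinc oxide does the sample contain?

0.7268 g

n(H2SO4) added = 0.02480 × 0.6411 = 0.01590 mol
n(NaOH) used in back-titration = 0.02429 × 0.5738 = 0.01394 mol
From the 1:2 ratio, n(H2SO4) left over = 1/2 × 0.01394 = 6.969 × 10^-3 mol
n(H2SO4) consumed by analyte = 0.01590 − 6.969 × 10^-3 = 8.930 × 10^-3 mol
n(ZnO) = 8.930 × 10^-3 mol (1:1 ratio)
mass of ZnO = 8.930 × 10^-3 × 81.38 = 0.7268 g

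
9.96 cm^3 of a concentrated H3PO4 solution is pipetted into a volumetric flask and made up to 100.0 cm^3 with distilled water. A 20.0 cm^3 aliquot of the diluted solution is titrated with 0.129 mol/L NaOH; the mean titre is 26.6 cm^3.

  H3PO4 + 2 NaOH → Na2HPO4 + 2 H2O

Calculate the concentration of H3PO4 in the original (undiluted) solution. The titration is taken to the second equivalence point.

0.861 mol/L

n(NaOH) = 0.0266 × 0.129 = 3.43 × 10^-3 mol
From the 1:2 ratio, n(H3PO4) in the aliquot = 1/2 × 3.43 × 10^-3 = 1.72 × 10^-3 mol
[H3PO4]_dilute = 1.72 × 10^-3 / 0.0200 = 0.0858 mol/L
Dilution factor = 100.0 / 9.96 = 10.04
[H3PO4]_stock = 0.0858 × 10.04 = 0.861 mol/L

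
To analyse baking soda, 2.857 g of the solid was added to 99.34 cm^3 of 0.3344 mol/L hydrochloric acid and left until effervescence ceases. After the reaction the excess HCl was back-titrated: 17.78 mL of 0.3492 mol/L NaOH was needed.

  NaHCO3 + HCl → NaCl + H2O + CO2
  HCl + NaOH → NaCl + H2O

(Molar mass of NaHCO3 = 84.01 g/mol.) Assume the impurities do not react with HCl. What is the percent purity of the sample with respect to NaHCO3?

79.42 %

n(HCl) added = 0.09934 × 0.3344 = 0.03322 mol
n(NaOH) used in back-titration = 0.01778 × 0.3492 = 6.209 × 10^-3 mol
n(HCl) left over = 6.209 × 10^-3 mol (1:1 ratio)
n(HCl) consumed by analyte = 0.03322 − 6.209 × 10^-3 = 0.02701 mol
n(NaHCO3) = 0.02701 mol (1:1 ratio)
mass of NaHCO3 = 0.02701 × 84.01 = 2.269 g
% NaHCO3 = 2.269 / 2.857 × 100 = 79.42 %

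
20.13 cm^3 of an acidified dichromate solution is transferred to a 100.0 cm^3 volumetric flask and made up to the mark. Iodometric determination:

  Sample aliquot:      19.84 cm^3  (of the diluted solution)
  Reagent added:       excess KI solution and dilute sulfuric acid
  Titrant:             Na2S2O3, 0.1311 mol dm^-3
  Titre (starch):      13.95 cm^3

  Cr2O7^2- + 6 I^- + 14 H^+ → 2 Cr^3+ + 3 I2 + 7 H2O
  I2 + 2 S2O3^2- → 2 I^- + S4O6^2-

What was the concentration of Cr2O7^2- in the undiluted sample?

0.07632 mol/L

n(S2O3^2-) = 0.01395 × 0.1311 = 1.829 × 10^-3 mol
n(I2) = n(S2O3^2-)/2 = 9.144 × 10^-4 mol
From the 1:3 ratio, n(Cr2O7^2-) in the aliquot = 1/3 × 9.144 × 10^-4 = 3.048 × 10^-4 mol
[Cr2O7^2-]_dilute = 3.048 × 10^-4 / 0.01984 = 0.01536 mol/L
[Cr2O7^2-]_original = 0.01536 × 100.0/20.13 = 0.07632 mol/L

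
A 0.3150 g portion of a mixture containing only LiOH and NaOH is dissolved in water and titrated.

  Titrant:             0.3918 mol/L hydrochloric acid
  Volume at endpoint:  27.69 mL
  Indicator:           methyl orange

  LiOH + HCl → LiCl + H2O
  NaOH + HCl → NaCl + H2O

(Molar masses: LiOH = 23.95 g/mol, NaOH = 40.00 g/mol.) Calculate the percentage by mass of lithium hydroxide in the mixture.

56.35 %

n(HCl) = 0.02769 × 0.3918 = 0.01085 mol
Let x = n(LiOH), y = n(NaOH).
Titrant: 1x + 1y = 0.01085;  mass: 23.95x + 40.00y = 0.3150
Solving, x = 7.412 × 10^-3 mol, y = 3.437 × 10^-3 mol
mass of LiOH = 7.412 × 10^-3 × 23.95 = 0.1775 g
% LiOH = 0.1775 / 0.3150 × 100 = 56.35 %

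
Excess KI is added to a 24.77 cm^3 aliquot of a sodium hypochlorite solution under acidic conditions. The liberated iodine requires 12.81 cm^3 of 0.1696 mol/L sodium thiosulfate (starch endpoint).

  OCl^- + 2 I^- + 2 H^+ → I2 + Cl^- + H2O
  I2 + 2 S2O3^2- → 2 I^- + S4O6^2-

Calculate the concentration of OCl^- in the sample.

n(S2O3^2-) = 0.01281 × 0.1696 = 2.173 × 10^-3 mol
n(I2) = n(S2O3^2-)/2 = 1.086 × 10^-3 mol
n(OCl^-) in the aliquot = 1.086 × 10^-3 mol (1:1 ratio)
[OCl^-] = 1.086 × 10^-3 / 0.02477 = 0.04385 mol/L

0.04385 mol/L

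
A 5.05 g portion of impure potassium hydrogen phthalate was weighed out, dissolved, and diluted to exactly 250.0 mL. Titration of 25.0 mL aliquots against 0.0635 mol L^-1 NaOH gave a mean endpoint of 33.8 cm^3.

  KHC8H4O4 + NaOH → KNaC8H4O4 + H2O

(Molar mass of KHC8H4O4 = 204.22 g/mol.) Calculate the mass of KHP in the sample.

n(NaOH) per titration = 0.0338 × 0.0635 = 2.15 × 10^-3 mol
n(KHC8H4O4) in each aliquot = 2.15 × 10^-3 mol (1:1 ratio)
n(KHC8H4O4) in the whole flask = 2.15 × 10^-3 × 250.0/25.0 = 0.0215 mol
mass of KHC8H4O4 = 0.0215 × 204.22 = 4.38 g

4.38 g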